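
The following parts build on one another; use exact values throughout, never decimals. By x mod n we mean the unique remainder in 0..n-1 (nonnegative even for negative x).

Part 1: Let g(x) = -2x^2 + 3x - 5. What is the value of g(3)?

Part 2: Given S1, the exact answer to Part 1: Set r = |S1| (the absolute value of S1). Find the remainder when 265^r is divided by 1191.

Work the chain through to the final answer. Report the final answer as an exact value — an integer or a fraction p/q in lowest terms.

Part 1: -2*(3)^2 + 3*(3)^1 - 5 = (-18) + (9) + (-5) = -14; answer -14
Part 2: S1 = -14; r = 14; squarings mod 1191: 265^1=265, 265^2=1147, 265^4=745, 265^8=19; 265^14 = 265^2 * 265^4 * 265^8 = 73 (mod 1191); answer 73

73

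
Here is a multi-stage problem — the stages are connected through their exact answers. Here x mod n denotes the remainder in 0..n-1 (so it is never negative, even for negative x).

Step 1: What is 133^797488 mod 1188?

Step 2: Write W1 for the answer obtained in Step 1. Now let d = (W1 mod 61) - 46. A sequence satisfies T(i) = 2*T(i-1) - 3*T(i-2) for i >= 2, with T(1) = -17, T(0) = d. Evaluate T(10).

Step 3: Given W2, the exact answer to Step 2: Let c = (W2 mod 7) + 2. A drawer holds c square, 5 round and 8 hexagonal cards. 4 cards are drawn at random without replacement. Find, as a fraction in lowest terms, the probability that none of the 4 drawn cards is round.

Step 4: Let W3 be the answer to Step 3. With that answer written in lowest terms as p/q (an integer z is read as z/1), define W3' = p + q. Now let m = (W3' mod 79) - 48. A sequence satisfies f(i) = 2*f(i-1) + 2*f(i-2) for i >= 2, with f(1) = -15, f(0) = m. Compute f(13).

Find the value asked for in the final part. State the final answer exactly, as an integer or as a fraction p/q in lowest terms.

Step 1: squarings mod 1188: 133^1=133, 133^2=1057, 133^4=529, 133^8=661, 133^16=925, 133^32=265, 133^64=133, 133^128=1057, 133^256=529, 133^512=661, 133^1024=925, 133^2048=265, 133^4096=133, 133^8192=1057, 133^16384=529, 133^32768=661, 133^65536=925, 133^131072=265, 133^262144=133, 133^524288=1057; 133^797488 = 133^16 * 133^32 * 133^256 * 133^512 * 133^2048 * 133^8192 * 133^262144 * 133^524288 = 925 (mod 1188); answer 925
Step 2: W1 = 925; d = -36; T(2) = 2*(-17) - 3*(-36) = 74; iterating: T(2)=74, T(3)=199, T(4)=176, T(5)=-245, T(6)=-1018, T(7)=-1301, T(8)=452, T(9)=4807, T(10)=8258; answer 8258
Step 3: W2 = 8258; c = 7; total draws C(20,4) = 4845; favorable C(15,4) = 1365; P = 91/323; answer 91/323
Step 4: W3 = 91/323; threaded value p + q = 414; m = -29; f(2) = 2*(-15) + 2*(-29) = -88; iterating: f(2)=-88, f(3)=-206, f(4)=-588, f(5)=-1588, f(6)=-4352, f(7)=-11880, f(8)=-32464, f(9)=-88688, f(10)=-242304, f(11)=-661984, f(12)=-1808576, f(13)=-4941120; answer -4941120

-4941120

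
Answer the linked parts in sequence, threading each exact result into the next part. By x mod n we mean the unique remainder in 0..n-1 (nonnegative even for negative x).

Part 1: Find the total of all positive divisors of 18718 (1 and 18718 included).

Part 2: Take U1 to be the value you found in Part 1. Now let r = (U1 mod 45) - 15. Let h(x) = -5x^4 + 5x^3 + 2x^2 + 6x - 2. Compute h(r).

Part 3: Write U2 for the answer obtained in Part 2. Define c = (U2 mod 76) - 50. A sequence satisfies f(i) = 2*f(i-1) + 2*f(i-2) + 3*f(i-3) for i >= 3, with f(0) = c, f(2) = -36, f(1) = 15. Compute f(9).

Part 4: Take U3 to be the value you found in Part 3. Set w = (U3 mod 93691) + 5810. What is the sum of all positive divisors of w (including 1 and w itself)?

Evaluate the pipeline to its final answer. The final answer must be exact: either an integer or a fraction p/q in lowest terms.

24960

Part 1: 18718 = 2 * 7^2 * 191; sigma = (1 + 2) * (1 + 7 + 49) * (1 + 191) = 3 * 57 * 192 = 32832; answer 32832
Part 2: U1 = 32832; r = 12; -5*(12)^4 + 5*(12)^3 + 2*(12)^2 + 6*(12)^1 - 2 = (-103680) + (8640) + (288) + (72) + (-2) = -94682; answer -94682
Part 3: U2 = -94682; c = -36; f(3) = 2*(-36) + 2*(15) + 3*(-36) = -150; iterating: f(3)=-150, f(4)=-327, f(5)=-1062, f(6)=-3228, f(7)=-9561, f(8)=-28764, f(9)=-86334; answer -86334
Part 4: U3 = -86334; w = 13167; 13167 = 3^2 * 7 * 11 * 19; sigma = (1 + 3 + 9) * (1 + 7) * (1 + 11) * (1 + 19) = 13 * 8 * 12 * 20 = 24960; answer 24960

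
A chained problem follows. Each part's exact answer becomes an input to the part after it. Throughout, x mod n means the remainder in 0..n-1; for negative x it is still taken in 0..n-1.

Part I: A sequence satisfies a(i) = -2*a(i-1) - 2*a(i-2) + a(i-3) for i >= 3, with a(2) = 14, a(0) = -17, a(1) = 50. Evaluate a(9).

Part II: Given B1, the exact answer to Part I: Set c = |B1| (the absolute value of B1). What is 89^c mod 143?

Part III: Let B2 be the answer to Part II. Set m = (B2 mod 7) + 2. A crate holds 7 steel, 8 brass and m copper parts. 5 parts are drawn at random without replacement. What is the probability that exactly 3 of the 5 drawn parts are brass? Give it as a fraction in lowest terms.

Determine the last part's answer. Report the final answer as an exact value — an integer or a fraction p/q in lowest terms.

77/323

Part I: a(3) = -2*(14) - 2*(50) + 1*(-17) = -145; iterating: a(3)=-145, a(4)=312, a(5)=-320, a(6)=-129, a(7)=1210, a(8)=-2482, a(9)=2415; answer 2415
Part II: B1 = 2415; c = 2415; squarings mod 143: 89^1=89, 89^2=56, 89^4=133, 89^8=100, 89^16=133, 89^32=100, 89^64=133, 89^128=100, 89^256=133, 89^512=100, 89^1024=133, 89^2048=100; 89^2415 = 89^1 * 89^2 * 89^4 * 89^8 * 89^32 * 89^64 * 89^256 * 89^2048 = 122 (mod 143); answer 122
Part III: B2 = 122; m = 5; total draws C(20,5) = 15504; favorable C(8,3)*C(12,2) = 3696; P = 77/323; answer 77/323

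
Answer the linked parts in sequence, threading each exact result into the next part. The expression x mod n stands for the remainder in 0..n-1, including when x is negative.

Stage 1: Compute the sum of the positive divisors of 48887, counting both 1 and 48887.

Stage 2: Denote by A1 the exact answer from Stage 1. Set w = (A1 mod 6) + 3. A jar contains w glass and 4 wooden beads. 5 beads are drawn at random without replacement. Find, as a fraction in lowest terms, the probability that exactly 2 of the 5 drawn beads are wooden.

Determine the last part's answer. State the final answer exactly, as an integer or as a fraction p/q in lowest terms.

2/7

Stage 1: 48887 = 19 * 31 * 83; sigma = (1 + 19) * (1 + 31) * (1 + 83) = 20 * 32 * 84 = 53760; answer 53760
Stage 2: A1 = 53760; w = 3; total draws C(7,5) = 21; favorable C(4,2)*C(3,3) = 6; P = 2/7; answer 2/7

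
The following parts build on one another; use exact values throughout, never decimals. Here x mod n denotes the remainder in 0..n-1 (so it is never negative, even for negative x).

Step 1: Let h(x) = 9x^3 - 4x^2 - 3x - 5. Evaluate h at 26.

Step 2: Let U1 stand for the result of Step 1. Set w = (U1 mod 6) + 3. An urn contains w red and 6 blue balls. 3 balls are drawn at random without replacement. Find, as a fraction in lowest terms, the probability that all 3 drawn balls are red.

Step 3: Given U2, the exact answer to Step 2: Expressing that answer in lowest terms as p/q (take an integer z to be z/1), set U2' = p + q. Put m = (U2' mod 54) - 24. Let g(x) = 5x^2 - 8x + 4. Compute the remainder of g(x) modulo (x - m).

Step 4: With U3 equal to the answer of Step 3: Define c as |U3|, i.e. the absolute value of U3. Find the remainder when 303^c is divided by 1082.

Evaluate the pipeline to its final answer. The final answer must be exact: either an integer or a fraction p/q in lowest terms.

329

Step 1: 9*(26)^3 - 4*(26)^2 - 3*(26)^1 - 5 = (158184) + (-2704) + (-78) + (-5) = 155397; answer 155397
Step 2: U1 = 155397; w = 6; total draws C(12,3) = 220; favorable C(6,3) = 20; P = 1/11; answer 1/11
Step 3: U2 = 1/11; threaded value p + q = 12; m = -12; remainder = value at the root: 5*(-12)^2 - 8*(-12)^1 + 4 = (720) + (96) + (4) = 820; answer 820
Step 4: U3 = 820; c = 820; squarings mod 1082: 303^1=303, 303^2=921, 303^4=1035, 303^8=45, 303^16=943, 303^32=927, 303^64=221, 303^128=151, 303^256=79, 303^512=831; 303^820 = 303^4 * 303^16 * 303^32 * 303^256 * 303^512 = 329 (mod 1082); answer 329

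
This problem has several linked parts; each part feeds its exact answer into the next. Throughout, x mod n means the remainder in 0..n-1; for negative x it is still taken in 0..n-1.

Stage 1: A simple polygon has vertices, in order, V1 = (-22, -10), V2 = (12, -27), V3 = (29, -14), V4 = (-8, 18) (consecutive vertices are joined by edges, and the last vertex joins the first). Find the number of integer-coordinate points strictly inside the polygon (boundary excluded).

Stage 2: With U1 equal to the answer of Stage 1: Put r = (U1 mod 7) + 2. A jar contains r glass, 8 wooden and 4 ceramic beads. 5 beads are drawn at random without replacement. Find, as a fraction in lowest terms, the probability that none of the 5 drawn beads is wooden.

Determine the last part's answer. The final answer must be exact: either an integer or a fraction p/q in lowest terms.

Stage 1: cross terms: (-22*-27 - 12*-10)=714, (12*-14 - 29*-27)=615, (29*18 - -8*-14)=410, (-8*-10 - -22*18)=476; twice the area = |2215| = 2215; area = 2215/2; boundary points = 17 + 1 + 1 + 14 = 33; strictly interior points = area - boundary/2 + 1 = 1092; answer 1092
Stage 2: U1 = 1092; r = 2; total draws C(14,5) = 2002; favorable C(6,5) = 6; P = 3/1001; answer 3/1001

3/1001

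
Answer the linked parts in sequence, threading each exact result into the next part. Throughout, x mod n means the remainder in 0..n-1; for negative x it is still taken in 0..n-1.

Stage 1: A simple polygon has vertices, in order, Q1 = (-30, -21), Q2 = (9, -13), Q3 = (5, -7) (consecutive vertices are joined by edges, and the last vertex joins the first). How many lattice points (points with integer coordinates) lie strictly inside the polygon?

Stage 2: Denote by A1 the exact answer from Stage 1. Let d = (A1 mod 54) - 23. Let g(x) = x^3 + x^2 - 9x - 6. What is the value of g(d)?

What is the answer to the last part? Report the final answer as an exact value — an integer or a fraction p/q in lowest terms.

8

Stage 1: cross terms: (-30*-13 - 9*-21)=579, (9*-7 - 5*-13)=2, (5*-21 - -30*-7)=-315; twice the area = |266| = 266; area = 133; boundary points = 1 + 2 + 7 = 10; strictly interior points = area - boundary/2 + 1 = 129; answer 129
Stage 2: A1 = 129; d = -2; 1*(-2)^3 + 1*(-2)^2 - 9*(-2)^1 - 6 = (-8) + (4) + (18) + (-6) = 8; answer 8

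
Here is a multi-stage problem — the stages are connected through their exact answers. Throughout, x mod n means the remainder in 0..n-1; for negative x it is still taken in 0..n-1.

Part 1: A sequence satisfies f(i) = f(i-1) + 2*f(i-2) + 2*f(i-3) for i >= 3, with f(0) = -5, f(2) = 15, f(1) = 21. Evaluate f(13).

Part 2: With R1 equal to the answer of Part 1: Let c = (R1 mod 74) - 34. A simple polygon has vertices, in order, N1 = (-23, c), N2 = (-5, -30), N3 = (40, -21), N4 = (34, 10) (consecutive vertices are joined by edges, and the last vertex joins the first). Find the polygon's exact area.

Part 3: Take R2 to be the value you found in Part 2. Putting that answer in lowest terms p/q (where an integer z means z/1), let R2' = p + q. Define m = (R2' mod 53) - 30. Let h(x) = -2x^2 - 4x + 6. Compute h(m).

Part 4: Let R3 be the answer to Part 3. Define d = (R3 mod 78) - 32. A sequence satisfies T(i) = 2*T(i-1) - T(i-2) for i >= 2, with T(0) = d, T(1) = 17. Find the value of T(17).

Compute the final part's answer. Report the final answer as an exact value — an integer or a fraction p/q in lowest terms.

Part 1: f(3) = 1*(15) + 2*(21) + 2*(-5) = 47; iterating: f(3)=47, f(4)=119, f(5)=243, f(6)=575, f(7)=1299, f(8)=2935, f(9)=6683, f(10)=15151, f(11)=34387, f(12)=78055, f(13)=177131; answer 177131
Part 2: R1 = 177131; c = 15; cross terms: (-23*-30 - -5*15)=765, (-5*-21 - 40*-30)=1305, (40*10 - 34*-21)=1114, (34*15 - -23*10)=740; twice the area = |3924| = 3924; area = 1962; answer 1962
Part 3: R2 = 1962; threaded value p + q = 1963; m = -28; -2*(-28)^2 - 4*(-28)^1 + 6 = (-1568) + (112) + (6) = -1450; answer -1450
Part 4: R3 = -1450; d = 0; T(2) = 2*(17) - 1*(0) = 34; iterating: T(2)=34, T(3)=51, T(4)=68, T(5)=85, T(6)=102, T(7)=119, T(8)=136, T(9)=153, T(10)=170, T(11)=187, T(12)=204, T(13)=221, T(14)=238, T(15)=255, T(16)=272, T(17)=289; answer 289

289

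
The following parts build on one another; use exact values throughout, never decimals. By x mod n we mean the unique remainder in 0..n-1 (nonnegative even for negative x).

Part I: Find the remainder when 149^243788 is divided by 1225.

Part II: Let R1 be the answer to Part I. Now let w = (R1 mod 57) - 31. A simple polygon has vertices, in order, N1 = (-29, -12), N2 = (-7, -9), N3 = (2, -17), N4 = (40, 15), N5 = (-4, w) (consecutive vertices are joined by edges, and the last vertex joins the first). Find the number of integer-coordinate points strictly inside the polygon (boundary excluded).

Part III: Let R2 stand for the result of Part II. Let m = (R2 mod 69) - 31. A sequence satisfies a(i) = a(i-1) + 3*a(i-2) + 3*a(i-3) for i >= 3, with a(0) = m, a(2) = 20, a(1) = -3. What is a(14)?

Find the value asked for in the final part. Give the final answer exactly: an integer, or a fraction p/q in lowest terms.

Part I: squarings mod 1225: 149^1=149, 149^2=151, 149^4=751, 149^8=501, 149^16=1101, 149^32=676, 149^64=51, 149^128=151, 149^256=751, 149^512=501, 149^1024=1101, 149^2048=676, 149^4096=51, 149^8192=151, 149^16384=751, 149^32768=501, 149^65536=1101, 149^131072=676; 149^243788 = 149^4 * 149^8 * 149^64 * 149^2048 * 149^4096 * 149^8192 * 149^32768 * 149^65536 * 149^131072 = 1201 (mod 1225); answer 1201
Part II: R1 = 1201; w = -27; cross terms: (-29*-9 - -7*-12)=177, (-7*-17 - 2*-9)=137, (2*15 - 40*-17)=710, (40*-27 - -4*15)=-1020, (-4*-12 - -29*-27)=-735; twice the area = |-731| = 731; area = 731/2; boundary points = 1 + 1 + 2 + 2 + 5 = 11; strictly interior points = area - boundary/2 + 1 = 361; answer 361
Part III: R2 = 361; m = -15; a(3) = 1*(20) + 3*(-3) + 3*(-15) = -34; iterating: a(3)=-34, a(4)=17, a(5)=-25, a(6)=-76, a(7)=-100, a(8)=-403, a(9)=-931, a(10)=-2440, a(11)=-6442, a(12)=-16555, a(13)=-43201, a(14)=-112192; answer -112192

-112192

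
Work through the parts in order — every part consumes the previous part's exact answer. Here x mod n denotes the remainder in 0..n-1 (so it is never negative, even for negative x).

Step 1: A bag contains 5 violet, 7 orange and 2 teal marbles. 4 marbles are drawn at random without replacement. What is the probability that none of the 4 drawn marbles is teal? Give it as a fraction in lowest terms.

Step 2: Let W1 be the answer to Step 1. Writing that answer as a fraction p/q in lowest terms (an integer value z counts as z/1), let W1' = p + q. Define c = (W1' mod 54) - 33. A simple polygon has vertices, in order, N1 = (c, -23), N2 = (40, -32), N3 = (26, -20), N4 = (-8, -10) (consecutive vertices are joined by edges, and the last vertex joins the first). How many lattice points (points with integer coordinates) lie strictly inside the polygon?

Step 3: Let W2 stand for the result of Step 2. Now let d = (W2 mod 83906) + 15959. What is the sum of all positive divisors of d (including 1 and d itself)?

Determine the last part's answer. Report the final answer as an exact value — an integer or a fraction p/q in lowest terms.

Step 1: total draws C(14,4) = 1001; favorable C(12,4) = 495; P = 45/91; answer 45/91
Step 2: W1 = 45/91; threaded value p + q = 136; c = -5; cross terms: (-5*-32 - 40*-23)=1080, (40*-20 - 26*-32)=32, (26*-10 - -8*-20)=-420, (-8*-23 - -5*-10)=134; twice the area = |826| = 826; area = 413; boundary points = 9 + 2 + 2 + 1 = 14; strictly interior points = area - boundary/2 + 1 = 407; answer 407
Step 3: W2 = 407; d = 16366; 16366 = 2 * 7^2 * 167; sigma = (1 + 2) * (1 + 7 + 49) * (1 + 167) = 3 * 57 * 168 = 28728; answer 28728

28728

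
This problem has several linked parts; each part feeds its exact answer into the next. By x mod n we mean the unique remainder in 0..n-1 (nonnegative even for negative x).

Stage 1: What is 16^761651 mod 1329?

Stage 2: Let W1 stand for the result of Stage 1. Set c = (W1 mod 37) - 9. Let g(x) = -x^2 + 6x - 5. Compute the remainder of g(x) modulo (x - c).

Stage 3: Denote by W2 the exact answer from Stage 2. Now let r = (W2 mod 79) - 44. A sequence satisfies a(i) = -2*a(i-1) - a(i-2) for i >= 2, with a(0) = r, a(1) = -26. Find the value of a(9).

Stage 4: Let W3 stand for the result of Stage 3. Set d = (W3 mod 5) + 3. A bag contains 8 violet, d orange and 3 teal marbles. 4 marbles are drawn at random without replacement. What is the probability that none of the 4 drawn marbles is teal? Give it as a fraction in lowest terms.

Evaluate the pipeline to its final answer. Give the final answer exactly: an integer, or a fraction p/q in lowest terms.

33/91

Stage 1: squarings mod 1329: 16^1=16, 16^2=256, 16^4=415, 16^8=784, 16^16=658, 16^32=1039, 16^64=373, 16^128=913, 16^256=286, 16^512=727, 16^1024=916, 16^2048=457, 16^4096=196, 16^8192=1204, 16^16384=1006, 16^32768=667, 16^65536=1003, 16^131072=1285, 16^262144=607, 16^524288=316; 16^761651 = 16^1 * 16^2 * 16^16 * 16^32 * 16^256 * 16^512 * 16^1024 * 16^2048 * 16^4096 * 16^32768 * 16^65536 * 16^131072 * 16^524288 = 826 (mod 1329); answer 826
Stage 2: W1 = 826; c = 3; remainder = value at the root: -1*(3)^2 + 6*(3)^1 - 5 = (-9) + (18) + (-5) = 4; answer 4
Stage 3: W2 = 4; r = -40; a(2) = -2*(-26) - 1*(-40) = 92; iterating: a(2)=92, a(3)=-158, a(4)=224, a(5)=-290, a(6)=356, a(7)=-422, a(8)=488, a(9)=-554; answer -554
Stage 4: W3 = -554; d = 4; total draws C(15,4) = 1365; favorable C(12,4) = 495; P = 33/91; answer 33/91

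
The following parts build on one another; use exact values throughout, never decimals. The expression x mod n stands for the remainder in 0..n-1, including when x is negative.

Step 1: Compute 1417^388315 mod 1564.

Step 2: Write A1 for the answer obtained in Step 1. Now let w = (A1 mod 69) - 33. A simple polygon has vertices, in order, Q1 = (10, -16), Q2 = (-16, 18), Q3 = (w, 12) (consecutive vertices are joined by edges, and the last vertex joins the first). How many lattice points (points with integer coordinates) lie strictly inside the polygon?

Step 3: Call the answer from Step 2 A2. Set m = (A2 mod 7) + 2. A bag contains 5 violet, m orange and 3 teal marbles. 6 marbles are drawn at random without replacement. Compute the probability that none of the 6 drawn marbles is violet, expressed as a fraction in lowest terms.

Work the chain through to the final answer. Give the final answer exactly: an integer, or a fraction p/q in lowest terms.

Step 1: squarings mod 1564: 1417^1=1417, 1417^2=1277, 1417^4=1041, 1417^8=1393, 1417^16=1089, 1417^32=409, 1417^64=1497, 1417^128=1361, 1417^256=545, 1417^512=1429, 1417^1024=1021, 1417^2048=817, 1417^4096=1225, 1417^8192=749, 1417^16384=1089, 1417^32768=409, 1417^65536=1497, 1417^131072=1361, 1417^262144=545; 1417^388315 = 1417^1 * 1417^2 * 1417^8 * 1417^16 * 1417^64 * 1417^128 * 1417^1024 * 1417^2048 * 1417^8192 * 1417^16384 * 1417^32768 * 1417^65536 * 1417^262144 = 753 (mod 1564); answer 753
Step 2: A1 = 753; w = 30; cross terms: (10*18 - -16*-16)=-76, (-16*12 - 30*18)=-732, (30*-16 - 10*12)=-600; twice the area = |-1408| = 1408; area = 704; boundary points = 2 + 2 + 4 = 8; strictly interior points = area - boundary/2 + 1 = 701; answer 701
Step 3: A2 = 701; m = 3; total draws C(11,6) = 462; favorable C(6,6) = 1; P = 1/462; answer 1/462

1/462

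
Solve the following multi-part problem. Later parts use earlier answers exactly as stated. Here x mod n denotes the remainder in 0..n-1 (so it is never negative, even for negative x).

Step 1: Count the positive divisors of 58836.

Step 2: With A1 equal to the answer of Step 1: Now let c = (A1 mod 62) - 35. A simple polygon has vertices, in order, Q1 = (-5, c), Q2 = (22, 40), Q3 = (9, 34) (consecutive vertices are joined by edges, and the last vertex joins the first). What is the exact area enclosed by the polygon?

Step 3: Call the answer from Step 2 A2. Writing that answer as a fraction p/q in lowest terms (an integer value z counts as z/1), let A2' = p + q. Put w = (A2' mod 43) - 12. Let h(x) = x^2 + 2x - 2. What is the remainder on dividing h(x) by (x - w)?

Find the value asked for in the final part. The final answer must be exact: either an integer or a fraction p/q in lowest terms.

Step 1: 58836 = 2^2 * 3 * 4903; number of divisors = (2+1) * (1+1) * (1+1) = 12; answer 12
Step 2: A1 = 12; c = -23; cross terms: (-5*40 - 22*-23)=306, (22*34 - 9*40)=388, (9*-23 - -5*34)=-37; twice the area = |657| = 657; area = 657/2; answer 657/2
Step 3: A2 = 657/2; threaded value p + q = 659; w = 2; remainder = value at the root: 1*(2)^2 + 2*(2)^1 - 2 = (4) + (4) + (-2) = 6; answer 6

6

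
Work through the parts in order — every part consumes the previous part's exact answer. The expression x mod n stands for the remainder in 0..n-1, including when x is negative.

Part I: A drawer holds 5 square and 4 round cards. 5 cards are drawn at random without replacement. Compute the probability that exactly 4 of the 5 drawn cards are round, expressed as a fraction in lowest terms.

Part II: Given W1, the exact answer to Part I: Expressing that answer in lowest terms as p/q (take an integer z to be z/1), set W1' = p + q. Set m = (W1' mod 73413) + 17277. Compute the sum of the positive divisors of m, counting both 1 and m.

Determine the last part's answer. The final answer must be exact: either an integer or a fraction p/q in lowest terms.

Part I: total draws C(9,5) = 126; favorable C(4,4)*C(5,1) = 5; P = 5/126; answer 5/126
Part II: W1 = 5/126; threaded value p + q = 131; m = 17408; 17408 = 2^10 * 17; sigma = (1 + 2 + 4 + 8 + 16 + 32 + 64 + 128 + 256 + 512 + 1024) * (1 + 17) = 2047 * 18 = 36846; answer 36846

36846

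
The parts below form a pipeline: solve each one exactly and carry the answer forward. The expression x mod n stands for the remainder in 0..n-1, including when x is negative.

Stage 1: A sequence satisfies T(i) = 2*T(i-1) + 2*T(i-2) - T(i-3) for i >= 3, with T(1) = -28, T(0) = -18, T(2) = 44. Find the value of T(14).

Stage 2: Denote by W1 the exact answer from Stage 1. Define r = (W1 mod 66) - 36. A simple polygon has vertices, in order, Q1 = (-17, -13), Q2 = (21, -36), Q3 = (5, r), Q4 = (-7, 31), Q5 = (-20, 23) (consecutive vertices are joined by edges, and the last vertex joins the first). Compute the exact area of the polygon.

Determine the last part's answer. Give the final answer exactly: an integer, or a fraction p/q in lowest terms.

1529

Stage 1: T(3) = 2*(44) + 2*(-28) - 1*(-18) = 50; iterating: T(3)=50, T(4)=216, T(5)=488, T(6)=1358, T(7)=3476, T(8)=9180, T(9)=23954, T(10)=62792, T(11)=164312, T(12)=430254, T(13)=1126340, T(14)=2948876; answer 2948876
Stage 2: W1 = 2948876; r = 26; cross terms: (-17*-36 - 21*-13)=885, (21*26 - 5*-36)=726, (5*31 - -7*26)=337, (-7*23 - -20*31)=459, (-20*-13 - -17*23)=651; twice the area = |3058| = 3058; area = 1529; answer 1529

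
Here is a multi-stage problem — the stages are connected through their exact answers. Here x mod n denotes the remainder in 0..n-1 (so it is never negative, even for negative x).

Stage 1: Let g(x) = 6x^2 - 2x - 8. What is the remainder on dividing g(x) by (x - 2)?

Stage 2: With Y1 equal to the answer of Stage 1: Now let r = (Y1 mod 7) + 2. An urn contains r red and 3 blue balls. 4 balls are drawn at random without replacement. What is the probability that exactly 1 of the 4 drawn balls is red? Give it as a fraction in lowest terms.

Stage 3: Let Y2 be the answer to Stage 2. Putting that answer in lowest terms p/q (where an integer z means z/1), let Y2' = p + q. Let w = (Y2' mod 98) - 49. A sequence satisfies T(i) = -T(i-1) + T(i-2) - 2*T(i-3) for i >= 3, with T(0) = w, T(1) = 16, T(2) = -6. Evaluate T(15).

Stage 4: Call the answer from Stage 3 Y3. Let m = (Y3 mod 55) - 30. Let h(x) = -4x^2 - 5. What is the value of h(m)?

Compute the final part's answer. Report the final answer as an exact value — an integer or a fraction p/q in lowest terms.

Stage 1: remainder = value at the root: 6*(2)^2 - 2*(2)^1 - 8 = (24) + (-4) + (-8) = 12; answer 12
Stage 2: Y1 = 12; r = 7; total draws C(10,4) = 210; favorable C(7,1)*C(3,3) = 7; P = 1/30; answer 1/30
Stage 3: Y2 = 1/30; threaded value p + q = 31; w = -18; T(3) = -1*(-6) + 1*(16) - 2*(-18) = 58; iterating: T(3)=58, T(4)=-96, T(5)=166, T(6)=-378, T(7)=736, T(8)=-1446, T(9)=2938, T(10)=-5856, T(11)=11686, T(12)=-23418, T(13)=46816, T(14)=-93606, T(15)=187258; answer 187258
Stage 4: Y3 = 187258; m = 8; -4*(8)^2 - 5 = (-256) + (-5) = -261; answer -261

-261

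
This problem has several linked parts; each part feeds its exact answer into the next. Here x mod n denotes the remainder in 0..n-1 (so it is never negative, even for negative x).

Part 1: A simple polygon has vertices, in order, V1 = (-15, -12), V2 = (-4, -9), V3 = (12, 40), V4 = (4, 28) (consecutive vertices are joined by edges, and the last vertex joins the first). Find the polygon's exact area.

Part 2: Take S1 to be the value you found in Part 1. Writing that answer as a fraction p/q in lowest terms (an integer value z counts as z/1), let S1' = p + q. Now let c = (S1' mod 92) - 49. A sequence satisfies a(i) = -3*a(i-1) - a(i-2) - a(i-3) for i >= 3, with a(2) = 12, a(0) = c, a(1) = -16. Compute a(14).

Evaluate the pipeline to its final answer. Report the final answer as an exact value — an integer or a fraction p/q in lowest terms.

Part 1: cross terms: (-15*-9 - -4*-12)=87, (-4*40 - 12*-9)=-52, (12*28 - 4*40)=176, (4*-12 - -15*28)=372; twice the area = |583| = 583; area = 583/2; answer 583/2
Part 2: S1 = 583/2; threaded value p + q = 585; c = -16; a(3) = -3*(12) - 1*(-16) - 1*(-16) = -4; iterating: a(3)=-4, a(4)=16, a(5)=-56, a(6)=156, a(7)=-428, a(8)=1184, a(9)=-3280, a(10)=9084, a(11)=-25156, a(12)=69664, a(13)=-192920, a(14)=534252; answer 534252

534252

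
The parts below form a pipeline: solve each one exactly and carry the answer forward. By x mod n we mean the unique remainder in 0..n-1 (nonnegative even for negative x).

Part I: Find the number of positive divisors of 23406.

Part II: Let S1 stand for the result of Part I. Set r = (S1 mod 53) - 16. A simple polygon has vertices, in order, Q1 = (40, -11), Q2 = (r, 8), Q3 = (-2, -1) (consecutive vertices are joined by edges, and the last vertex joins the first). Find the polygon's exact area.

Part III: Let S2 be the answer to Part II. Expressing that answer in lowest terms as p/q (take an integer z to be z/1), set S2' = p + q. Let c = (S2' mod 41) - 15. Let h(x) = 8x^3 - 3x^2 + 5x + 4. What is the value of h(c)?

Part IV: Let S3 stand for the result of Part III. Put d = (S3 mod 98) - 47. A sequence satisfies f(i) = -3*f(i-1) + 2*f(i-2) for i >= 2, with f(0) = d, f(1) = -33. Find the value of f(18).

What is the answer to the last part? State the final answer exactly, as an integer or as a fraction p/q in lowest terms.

Part I: 23406 = 2 * 3 * 47 * 83; number of divisors = (1+1) * (1+1) * (1+1) * (1+1) = 16; answer 16
Part II: S1 = 16; r = 0; cross terms: (40*8 - 0*-11)=320, (0*-1 - -2*8)=16, (-2*-11 - 40*-1)=62; twice the area = |398| = 398; area = 199; answer 199
Part III: S2 = 199; threaded value p + q = 200; c = 21; 8*(21)^3 - 3*(21)^2 + 5*(21)^1 + 4 = (74088) + (-1323) + (105) + (4) = 72874; answer 72874
Part IV: S3 = 72874; d = 13; f(2) = -3*(-33) + 2*(13) = 125; iterating: f(2)=125, f(3)=-441, f(4)=1573, f(5)=-5601, f(6)=19949, f(7)=-71049, f(8)=253045, f(9)=-901233, f(10)=3209789, f(11)=-11431833, f(12)=40715077, f(13)=-145008897, f(14)=516456845, f(15)=-1839388329, f(16)=6551078677, f(17)=-23332012689, f(18)=83098195421; answer 83098195421

83098195421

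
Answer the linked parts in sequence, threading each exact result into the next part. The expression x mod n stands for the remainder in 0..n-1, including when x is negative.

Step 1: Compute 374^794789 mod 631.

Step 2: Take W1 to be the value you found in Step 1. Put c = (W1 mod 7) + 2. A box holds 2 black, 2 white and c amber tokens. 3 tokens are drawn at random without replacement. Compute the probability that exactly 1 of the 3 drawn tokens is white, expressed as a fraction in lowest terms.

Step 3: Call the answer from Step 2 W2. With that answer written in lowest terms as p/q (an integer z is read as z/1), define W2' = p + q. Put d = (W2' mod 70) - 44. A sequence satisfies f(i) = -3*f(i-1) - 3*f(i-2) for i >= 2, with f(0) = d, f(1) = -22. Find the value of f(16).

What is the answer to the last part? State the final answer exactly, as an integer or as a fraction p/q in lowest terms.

Step 1: squarings mod 631: 374^1=374, 374^2=425, 374^4=159, 374^8=41, 374^16=419, 374^32=143, 374^64=257, 374^128=425, 374^256=159, 374^512=41, 374^1024=419, 374^2048=143, 374^4096=257, 374^8192=425, 374^16384=159, 374^32768=41, 374^65536=419, 374^131072=143, 374^262144=257, 374^524288=425; 374^794789 = 374^1 * 374^4 * 374^32 * 374^128 * 374^8192 * 374^262144 * 374^524288 = 401 (mod 631); answer 401
Step 2: W1 = 401; c = 4; total draws C(8,3) = 56; favorable C(2,1)*C(6,2) = 30; P = 15/28; answer 15/28
Step 3: W2 = 15/28; threaded value p + q = 43; d = -1; f(2) = -3*(-22) - 3*(-1) = 69; iterating: f(2)=69, f(3)=-141, f(4)=216, f(5)=-225, f(6)=27, f(7)=594, f(8)=-1863, f(9)=3807, f(10)=-5832, f(11)=6075, f(12)=-729, f(13)=-16038, f(14)=50301, f(15)=-102789, f(16)=157464; answer 157464

157464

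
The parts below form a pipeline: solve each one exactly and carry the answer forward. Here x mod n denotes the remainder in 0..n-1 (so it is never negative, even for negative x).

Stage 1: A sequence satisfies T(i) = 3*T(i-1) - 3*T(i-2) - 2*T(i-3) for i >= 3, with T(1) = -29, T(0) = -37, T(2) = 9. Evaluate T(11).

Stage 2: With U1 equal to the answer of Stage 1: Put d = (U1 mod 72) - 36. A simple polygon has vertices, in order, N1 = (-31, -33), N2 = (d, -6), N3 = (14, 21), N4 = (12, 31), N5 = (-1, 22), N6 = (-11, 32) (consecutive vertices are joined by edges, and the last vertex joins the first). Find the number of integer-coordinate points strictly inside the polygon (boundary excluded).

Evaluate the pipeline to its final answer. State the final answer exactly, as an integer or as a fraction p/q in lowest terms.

Stage 1: T(3) = 3*(9) - 3*(-29) - 2*(-37) = 188; iterating: T(3)=188, T(4)=595, T(5)=1203, T(6)=1448, T(7)=-455, T(8)=-8115, T(9)=-25876, T(10)=-52373, T(11)=-63261; answer -63261
Stage 2: U1 = -63261; d = -9; cross terms: (-31*-6 - -9*-33)=-111, (-9*21 - 14*-6)=-105, (14*31 - 12*21)=182, (12*22 - -1*31)=295, (-1*32 - -11*22)=210, (-11*-33 - -31*32)=1355; twice the area = |1826| = 1826; area = 913; boundary points = 1 + 1 + 2 + 1 + 10 + 5 = 20; strictly interior points = area - boundary/2 + 1 = 904; answer 904

904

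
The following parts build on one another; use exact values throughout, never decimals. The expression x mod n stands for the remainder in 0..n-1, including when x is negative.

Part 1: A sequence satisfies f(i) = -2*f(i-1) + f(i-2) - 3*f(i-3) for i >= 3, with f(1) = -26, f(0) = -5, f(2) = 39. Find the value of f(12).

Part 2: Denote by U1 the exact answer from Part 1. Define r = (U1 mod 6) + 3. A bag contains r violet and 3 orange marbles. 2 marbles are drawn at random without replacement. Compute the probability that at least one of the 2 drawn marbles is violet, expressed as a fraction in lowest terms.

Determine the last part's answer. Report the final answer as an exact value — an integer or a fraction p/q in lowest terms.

Part 1: f(3) = -2*(39) + 1*(-26) - 3*(-5) = -89; iterating: f(3)=-89, f(4)=295, f(5)=-796, f(6)=2154, f(7)=-5989, f(8)=16520, f(9)=-45491, f(10)=125469, f(11)=-345989, f(12)=953920; answer 953920
Part 2: U1 = 953920; r = 7; total draws C(10,2) = 45; complement C(3,2) = 3; favorable 45 - 3 = 42; P = 14/15; answer 14/15

14/15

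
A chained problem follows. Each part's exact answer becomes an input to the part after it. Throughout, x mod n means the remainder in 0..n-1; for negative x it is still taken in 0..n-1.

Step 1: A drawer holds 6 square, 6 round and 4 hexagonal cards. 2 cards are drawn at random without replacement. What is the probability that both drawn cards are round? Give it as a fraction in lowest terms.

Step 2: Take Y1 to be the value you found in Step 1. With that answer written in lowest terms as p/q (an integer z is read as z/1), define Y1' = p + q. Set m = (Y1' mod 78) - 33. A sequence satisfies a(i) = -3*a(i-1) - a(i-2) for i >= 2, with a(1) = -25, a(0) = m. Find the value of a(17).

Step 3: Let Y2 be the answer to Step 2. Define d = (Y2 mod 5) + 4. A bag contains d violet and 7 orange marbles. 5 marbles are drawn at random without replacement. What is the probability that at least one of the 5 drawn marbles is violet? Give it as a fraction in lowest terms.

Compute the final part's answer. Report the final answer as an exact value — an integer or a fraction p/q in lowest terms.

Step 1: total draws C(16,2) = 120; favorable C(6,2) = 15; P = 1/8; answer 1/8
Step 2: Y1 = 1/8; threaded value p + q = 9; m = -24; a(2) = -3*(-25) - 1*(-24) = 99; iterating: a(2)=99, a(3)=-272, a(4)=717, a(5)=-1879, a(6)=4920, a(7)=-12881, a(8)=33723, a(9)=-88288, a(10)=231141, a(11)=-605135, a(12)=1584264, a(13)=-4147657, a(14)=10858707, a(15)=-28428464, a(16)=74426685, a(17)=-194851591; answer -194851591
Step 3: Y2 = -194851591; d = 8; total draws C(15,5) = 3003; complement C(7,5) = 21; favorable 3003 - 21 = 2982; P = 142/143; answer 142/143

142/143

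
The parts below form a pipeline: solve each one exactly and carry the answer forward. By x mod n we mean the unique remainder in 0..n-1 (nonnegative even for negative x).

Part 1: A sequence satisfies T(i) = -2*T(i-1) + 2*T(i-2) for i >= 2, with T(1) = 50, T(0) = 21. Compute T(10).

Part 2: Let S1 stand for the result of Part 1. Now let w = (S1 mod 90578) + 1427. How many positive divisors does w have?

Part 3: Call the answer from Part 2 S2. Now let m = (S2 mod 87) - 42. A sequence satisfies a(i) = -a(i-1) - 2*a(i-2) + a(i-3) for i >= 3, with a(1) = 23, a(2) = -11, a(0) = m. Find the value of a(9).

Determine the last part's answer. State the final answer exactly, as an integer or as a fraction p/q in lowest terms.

Part 1: T(2) = -2*(50) + 2*(21) = -58; iterating: T(2)=-58, T(3)=216, T(4)=-548, T(5)=1528, T(6)=-4152, T(7)=11360, T(8)=-31024, T(9)=84768, T(10)=-231584; answer -231584
Part 2: S1 = -231584; w = 41577; 41577 = 3 * 13859; number of divisors = (1+1) * (1+1) = 4; answer 4
Part 3: S2 = 4; m = -38; a(3) = -1*(-11) - 2*(23) + 1*(-38) = -73; iterating: a(3)=-73, a(4)=118, a(5)=17, a(6)=-326, a(7)=410, a(8)=259, a(9)=-1405; answer -1405

-1405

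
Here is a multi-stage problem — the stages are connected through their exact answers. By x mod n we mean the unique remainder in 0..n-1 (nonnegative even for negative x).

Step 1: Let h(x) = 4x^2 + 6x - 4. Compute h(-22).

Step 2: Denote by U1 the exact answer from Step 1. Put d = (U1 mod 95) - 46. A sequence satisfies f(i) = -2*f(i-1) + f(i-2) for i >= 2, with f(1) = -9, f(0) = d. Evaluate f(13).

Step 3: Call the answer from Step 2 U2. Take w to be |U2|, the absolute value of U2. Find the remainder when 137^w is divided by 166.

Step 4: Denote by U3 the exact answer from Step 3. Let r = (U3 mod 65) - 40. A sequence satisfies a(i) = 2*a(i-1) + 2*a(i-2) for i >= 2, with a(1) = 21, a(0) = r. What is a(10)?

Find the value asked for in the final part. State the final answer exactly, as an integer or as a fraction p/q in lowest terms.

-30912

Step 1: 4*(-22)^2 + 6*(-22)^1 - 4 = (1936) + (-132) + (-4) = 1800; answer 1800
Step 2: U1 = 1800; d = 44; f(2) = -2*(-9) + 1*(44) = 62; iterating: f(2)=62, f(3)=-133, f(4)=328, f(5)=-789, f(6)=1906, f(7)=-4601, f(8)=11108, f(9)=-26817, f(10)=64742, f(11)=-156301, f(12)=377344, f(13)=-910989; answer -910989
Step 3: U2 = -910989; w = 910989; squarings mod 166: 137^1=137, 137^2=11, 137^4=121, 137^8=33, 137^16=93, 137^32=17, 137^64=123, 137^128=23, 137^256=31, 137^512=131, 137^1024=63, 137^2048=151, 137^4096=59, 137^8192=161, 137^16384=25, 137^32768=127, 137^65536=27, 137^131072=65, 137^262144=75, 137^524288=147; 137^910989 = 137^1 * 137^4 * 137^8 * 137^128 * 137^512 * 137^1024 * 137^8192 * 137^16384 * 137^32768 * 137^65536 * 137^262144 * 137^524288 = 135 (mod 166); answer 135
Step 4: U3 = 135; r = -35; a(2) = 2*(21) + 2*(-35) = -28; iterating: a(2)=-28, a(3)=-14, a(4)=-84, a(5)=-196, a(6)=-560, a(7)=-1512, a(8)=-4144, a(9)=-11312, a(10)=-30912; answer -30912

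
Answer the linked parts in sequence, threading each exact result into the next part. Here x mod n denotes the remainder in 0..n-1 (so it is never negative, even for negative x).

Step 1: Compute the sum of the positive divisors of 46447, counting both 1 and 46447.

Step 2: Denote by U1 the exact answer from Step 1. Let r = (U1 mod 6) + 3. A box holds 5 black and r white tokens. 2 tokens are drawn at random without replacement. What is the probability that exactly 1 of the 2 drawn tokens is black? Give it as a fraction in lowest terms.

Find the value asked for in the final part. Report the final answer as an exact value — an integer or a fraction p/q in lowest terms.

5/9

Step 1: 46447 is prime, so its only divisors are 1 and 46447; sigma = 1 + 46447 = 46448; answer 46448
Step 2: U1 = 46448; r = 5; total draws C(10,2) = 45; favorable C(5,1)*C(5,1) = 25; P = 5/9; answer 5/9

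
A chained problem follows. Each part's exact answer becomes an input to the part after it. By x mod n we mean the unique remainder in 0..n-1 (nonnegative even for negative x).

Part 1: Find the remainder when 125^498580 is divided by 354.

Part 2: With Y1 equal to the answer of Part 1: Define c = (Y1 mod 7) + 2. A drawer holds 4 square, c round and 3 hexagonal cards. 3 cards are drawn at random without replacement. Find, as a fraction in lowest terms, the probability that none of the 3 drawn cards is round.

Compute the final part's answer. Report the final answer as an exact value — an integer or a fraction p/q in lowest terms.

Part 1: squarings mod 354: 125^1=125, 125^2=49, 125^4=277, 125^8=265, 125^16=133, 125^32=343, 125^64=121, 125^128=127, 125^256=199, 125^512=307, 125^1024=85, 125^2048=145, 125^4096=139, 125^8192=205, 125^16384=253, 125^32768=289, 125^65536=331, 125^131072=175, 125^262144=181; 125^498580 = 125^4 * 125^16 * 125^128 * 125^256 * 125^512 * 125^2048 * 125^4096 * 125^32768 * 125^65536 * 125^131072 * 125^262144 = 127 (mod 354); answer 127
Part 2: Y1 = 127; c = 3; total draws C(10,3) = 120; favorable C(7,3) = 35; P = 7/24; answer 7/24

7/24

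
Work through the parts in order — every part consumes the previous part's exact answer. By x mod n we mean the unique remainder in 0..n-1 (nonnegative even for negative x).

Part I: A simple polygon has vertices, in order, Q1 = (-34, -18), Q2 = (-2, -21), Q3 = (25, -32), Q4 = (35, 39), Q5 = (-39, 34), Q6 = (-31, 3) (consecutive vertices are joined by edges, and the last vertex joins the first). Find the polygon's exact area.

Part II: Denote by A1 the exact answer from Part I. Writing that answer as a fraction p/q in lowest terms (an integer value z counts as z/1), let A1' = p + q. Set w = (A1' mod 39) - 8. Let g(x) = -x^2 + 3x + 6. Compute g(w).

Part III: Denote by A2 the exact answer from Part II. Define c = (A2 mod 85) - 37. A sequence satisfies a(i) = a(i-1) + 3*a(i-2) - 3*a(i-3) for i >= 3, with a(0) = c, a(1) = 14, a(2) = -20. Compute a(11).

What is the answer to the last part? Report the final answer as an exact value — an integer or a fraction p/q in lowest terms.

-12086

Part I: cross terms: (-34*-21 - -2*-18)=678, (-2*-32 - 25*-21)=589, (25*39 - 35*-32)=2095, (35*34 - -39*39)=2711, (-39*3 - -31*34)=937, (-31*-18 - -34*3)=660; twice the area = |7670| = 7670; area = 3835; answer 3835
Part II: A1 = 3835; threaded value p + q = 3836; w = 6; -1*(6)^2 + 3*(6)^1 + 6 = (-36) + (18) + (6) = -12; answer -12
Part III: A2 = -12; c = 36; a(3) = 1*(-20) + 3*(14) - 3*(36) = -86; iterating: a(3)=-86, a(4)=-188, a(5)=-386, a(6)=-692, a(7)=-1286, a(8)=-2204, a(9)=-3986, a(10)=-6740, a(11)=-12086; answer -12086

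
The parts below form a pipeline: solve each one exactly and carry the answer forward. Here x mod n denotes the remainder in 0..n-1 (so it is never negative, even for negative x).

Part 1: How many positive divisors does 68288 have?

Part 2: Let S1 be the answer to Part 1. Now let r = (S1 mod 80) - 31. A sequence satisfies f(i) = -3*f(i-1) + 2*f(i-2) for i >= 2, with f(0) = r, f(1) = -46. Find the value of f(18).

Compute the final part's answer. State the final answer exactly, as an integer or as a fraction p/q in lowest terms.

Part 1: 68288 = 2^6 * 11 * 97; number of divisors = (6+1) * (1+1) * (1+1) = 28; answer 28
Part 2: S1 = 28; r = -3; f(2) = -3*(-46) + 2*(-3) = 132; iterating: f(2)=132, f(3)=-488, f(4)=1728, f(5)=-6160, f(6)=21936, f(7)=-78128, f(8)=278256, f(9)=-991024, f(10)=3529584, f(11)=-12570800, f(12)=44771568, f(13)=-159456304, f(14)=567912048, f(15)=-2022648752, f(16)=7203770352, f(17)=-25656608560, f(18)=91377366384; answer 91377366384

91377366384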